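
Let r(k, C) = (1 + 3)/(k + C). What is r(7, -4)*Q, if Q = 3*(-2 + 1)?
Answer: -4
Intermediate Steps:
r(k, C) = 4/(C + k)
Q = -3 (Q = 3*(-1) = -3)
r(7, -4)*Q = (4/(-4 + 7))*(-3) = (4/3)*(-3) = -4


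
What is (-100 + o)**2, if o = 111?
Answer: 121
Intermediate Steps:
(-100 + o)**2 = (-100 + 111)**2 = 11**2 = 121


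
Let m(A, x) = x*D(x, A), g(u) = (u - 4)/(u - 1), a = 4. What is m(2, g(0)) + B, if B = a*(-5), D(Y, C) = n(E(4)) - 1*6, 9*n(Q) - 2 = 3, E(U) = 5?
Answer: -376/9 ≈ -41.778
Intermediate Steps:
n(Q) = 5/9 (n(Q) = 2/9 + (⅑)*3 = 2/9 + ⅓ = 5/9)
D(Y, C) = -49/9 (D(Y, C) = 5/9 - 1*6 = 5/9 - 6 = -49/9)
g(u) = (-4 + u)/(-1 + u)
m(A, x) = -49*x/9 (m(A, x) = x*(-49/9) = -49*x/9)
B = -20 (B = 4*(-5) = -20)
m(2, g(0)) + B = -49*(-4 + 0)/(9*(-1 + 0)) - 20 = -49*(-4)/(9*(-1)) - 20 = -(-49)*(-4)/9 - 20 = -49/9*4 - 20 = -196/9 - 20 = -376/9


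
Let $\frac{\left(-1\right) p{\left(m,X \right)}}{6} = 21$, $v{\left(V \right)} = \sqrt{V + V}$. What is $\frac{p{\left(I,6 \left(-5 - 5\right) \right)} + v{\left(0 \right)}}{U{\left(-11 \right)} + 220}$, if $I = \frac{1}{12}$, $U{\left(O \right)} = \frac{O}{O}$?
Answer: $- \frac{126}{221} \approx -0.57014$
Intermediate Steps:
$U{\left(O \right)} = 1$
$I = \frac{1}{12} \approx 0.083333$
$v{\left(V \right)} = \sqrt{2} \sqrt{V}$ ($v{\left(V \right)} = \sqrt{2 V} = \sqrt{2} \sqrt{V}$)
$p{\left(m,X \right)} = -126$ ($p{\left(m,X \right)} = \left(-6\right) 21 = -126$)
$\frac{p{\left(I,6 \left(-5 - 5\right) \right)} + v{\left(0 \right)}}{U{\left(-11 \right)} + 220} = \frac{-126 + \sqrt{2} \sqrt{0}}{1 + 220} = \frac{-126 + \sqrt{2} \cdot 0}{221} = \left(-126 + 0\right) \frac{1}{221} = \left(-126\right) \frac{1}{221} = - \frac{126}{221}$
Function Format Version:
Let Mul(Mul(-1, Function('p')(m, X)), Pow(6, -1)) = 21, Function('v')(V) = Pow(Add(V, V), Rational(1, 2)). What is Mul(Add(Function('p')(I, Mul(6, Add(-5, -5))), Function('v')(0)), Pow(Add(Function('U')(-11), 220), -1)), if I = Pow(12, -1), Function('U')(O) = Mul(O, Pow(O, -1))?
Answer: Rational(-126, 221) ≈ -0.57014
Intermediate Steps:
Function('U')(O) = 1
I = Rational(1, 12) ≈ 0.083333
Function('v')(V) = Mul(Pow(2, Rational(1, 2)), Pow(V, Rational(1, 2))) (Function('v')(V) = Pow(Mul(2, V), Rational(1, 2)) = Mul(Pow(2, Rational(1, 2)), Pow(V, Rational(1, 2))))
Function('p')(m, X) = -126 (Function('p')(m, X) = Mul(-6, 21) = -126)
Mul(Add(Function('p')(I, Mul(6, Add(-5, -5))), Function('v')(0)), Pow(Add(Function('U')(-11), 220), -1)) = Mul(Add(-126, Mul(Pow(2, Rational(1, 2)), Pow(0, Rational(1, 2)))), Pow(Add(1, 220), -1)) = Mul(Add(-126, Mul(Pow(2, Rational(1, 2)), 0)), Pow(221, -1)) = Mul(Add(-126, 0), Rational(1, 221)) = Mul(-126, Rational(1, 221)) = Rational(-126, 221)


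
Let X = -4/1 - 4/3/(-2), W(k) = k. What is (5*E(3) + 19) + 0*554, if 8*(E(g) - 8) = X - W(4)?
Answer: 653/12 ≈ 54.417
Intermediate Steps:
X = -10/3 (X = -4*1 - 4*⅓*(-½) = -4 - 4/3*(-½) = -4 + ⅔ = -10/3 ≈ -3.3333)
E(g) = 85/12 (E(g) = 8 + (-10/3 - 1*4)/8 = 8 + (-10/3 - 4)/8 = 8 + (⅛)*(-22/3) = 8 - 11/12 = 85/12)
(5*E(3) + 19) + 0*554 = (5*(85/12) + 19) + 0*554 = (425/12 + 19) + 0 = 653/12 + 0 = 653/12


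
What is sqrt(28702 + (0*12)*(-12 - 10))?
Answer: sqrt(28702) ≈ 169.42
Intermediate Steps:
sqrt(28702 + (0*12)*(-12 - 10)) = sqrt(28702 + 0*(-22)) = sqrt(28702 + 0) = sqrt(28702)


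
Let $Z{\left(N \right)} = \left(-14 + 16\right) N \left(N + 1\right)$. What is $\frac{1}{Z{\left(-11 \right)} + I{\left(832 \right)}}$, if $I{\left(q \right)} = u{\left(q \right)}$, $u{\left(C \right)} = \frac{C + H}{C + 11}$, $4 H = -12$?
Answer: $\frac{843}{186289} \approx 0.0045252$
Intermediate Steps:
$H = -3$ ($H = \frac{1}{4} \left(-12\right) = -3$)
$u{\left(C \right)} = \frac{-3 + C}{11 + C}$ ($u{\left(C \right)} = \frac{C - 3}{C + 11} = \frac{-3 + C}{11 + C}$)
$I{\left(q \right)} = \frac{-3 + q}{11 + q}$
$Z{\left(N \right)} = 2 N \left(1 + N\right)$
$\frac{1}{Z{\left(-11 \right)} + I{\left(832 \right)}} = \frac{1}{2 \left(-11\right) \left(1 - 11\right) + \frac{-3 + 832}{11 + 832}} = \frac{1}{2 \left(-11\right) \left(-10\right) + \frac{1}{843} \cdot 829} = \frac{1}{220 + \frac{1}{843} \cdot 829} = \frac{1}{220 + \frac{829}{843}} = \frac{1}{\frac{186289}{843}} = \frac{843}{186289}$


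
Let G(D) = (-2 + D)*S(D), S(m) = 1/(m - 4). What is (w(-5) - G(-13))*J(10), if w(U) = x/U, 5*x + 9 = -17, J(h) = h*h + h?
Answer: 1474/85 ≈ 17.341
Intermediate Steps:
S(m) = 1/(-4 + m)
J(h) = h + h² (J(h) = h² + h = h + h²)
x = -26/5 (x = -9/5 + (⅕)*(-17) = -9/5 - 17/5 = -26/5 ≈ -5.2000)
w(U) = -26/(5*U)
G(D) = (-2 + D)/(-4 + D)
(w(-5) - G(-13))*J(10) = (-26/5/(-5) - (-2 - 13)/(-4 - 13))*(10*(1 + 10)) = (-26/5*(-⅕) - (-15)/(-17))*(10*11) = (26/25 - (-1)*(-15)/17)*110 = (26/25 - 1*15/17)*110 = (26/25 - 15/17)*110 = (67/425)*110 = 1474/85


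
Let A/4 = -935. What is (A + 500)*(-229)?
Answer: 741960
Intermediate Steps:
A = -3740 (A = 4*(-935) = -3740)
(A + 500)*(-229) = (-3740 + 500)*(-229) = -3240*(-229) = 741960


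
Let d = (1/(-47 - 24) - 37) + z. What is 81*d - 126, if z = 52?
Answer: 77238/71 ≈ 1087.9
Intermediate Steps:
d = 1064/71 (d = (1/(-47 - 24) - 37) + 52 = (1/(-71) - 37) + 52 = (-1/71 - 37) + 52 = -2628/71 + 52 = 1064/71 ≈ 14.986)
81*d - 126 = 81*(1064/71) - 126 = 86184/71 - 126 = 77238/71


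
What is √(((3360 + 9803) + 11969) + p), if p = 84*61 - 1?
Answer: √30255 ≈ 173.94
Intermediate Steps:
p = 5123 (p = 5124 - 1 = 5123)
√(((3360 + 9803) + 11969) + p) = √(((3360 + 9803) + 11969) + 5123) = √((13163 + 11969) + 5123) = √(25132 + 5123) = √30255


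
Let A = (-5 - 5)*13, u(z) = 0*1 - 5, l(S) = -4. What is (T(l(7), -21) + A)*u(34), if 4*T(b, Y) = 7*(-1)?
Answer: 2635/4 ≈ 658.75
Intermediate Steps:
u(z) = -5 (u(z) = 0 - 5 = -5)
T(b, Y) = -7/4 (T(b, Y) = (7*(-1))/4 = (¼)*(-7) = -7/4)
A = -130 (A = -10*13 = -130)
(T(l(7), -21) + A)*u(34) = (-7/4 - 130)*(-5) = -527/4*(-5) = 2635/4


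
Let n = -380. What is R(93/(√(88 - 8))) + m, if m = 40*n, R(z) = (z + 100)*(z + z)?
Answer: -599351/40 + 930*√5 ≈ -12904.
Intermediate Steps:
R(z) = 2*z*(100 + z) (R(z) = (100 + z)*(2*z) = 2*z*(100 + z))
m = -15200 (m = 40*(-380) = -15200)
R(93/(√(88 - 8))) + m = 2*(93/(√(88 - 8)))*(100 + 93/(√(88 - 8))) - 15200 = 2*(93/(√80))*(100 + 93/(√80)) - 15200 = 2*(93/((4*√5)))*(100 + 93/((4*√5))) - 15200 = 2*(93*(√5/20))*(100 + 93*(√5/20)) - 15200 = 2*(93*√5/20)*(100 + 93*√5/20) - 15200 = 93*√5*(100 + 93*√5/20)/10 - 15200 = -15200 + 93*√5*(100 + 93*√5/20)/10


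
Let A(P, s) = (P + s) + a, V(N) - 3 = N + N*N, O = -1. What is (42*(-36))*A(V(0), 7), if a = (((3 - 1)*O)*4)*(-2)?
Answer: -39312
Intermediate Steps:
V(N) = 3 + N + N² (V(N) = 3 + (N + N*N) = 3 + (N + N²) = 3 + N + N²)
a = 16 (a = (((3 - 1)*(-1))*4)*(-2) = ((2*(-1))*4)*(-2) = -2*4*(-2) = -8*(-2) = 16)
A(P, s) = 16 + P + s (A(P, s) = (P + s) + 16 = 16 + P + s)
(42*(-36))*A(V(0), 7) = (42*(-36))*(16 + (3 + 0 + 0²) + 7) = -1512*(16 + (3 + 0 + 0) + 7) = -1512*(16 + 3 + 7) = -1512*26 = -39312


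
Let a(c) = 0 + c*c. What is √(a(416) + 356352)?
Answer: 32*√517 ≈ 727.60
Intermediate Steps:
a(c) = c² (a(c) = 0 + c² = c²)
√(a(416) + 356352) = √(416² + 356352) = √(173056 + 356352) = √529408 = 32*√517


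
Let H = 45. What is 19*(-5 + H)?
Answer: 760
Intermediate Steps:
19*(-5 + H) = 19*(-5 + 45) = 19*40 = 760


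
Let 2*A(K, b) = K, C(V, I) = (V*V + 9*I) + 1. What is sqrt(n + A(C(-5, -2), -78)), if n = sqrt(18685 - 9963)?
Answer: sqrt(4 + 7*sqrt(178)) ≈ 9.8687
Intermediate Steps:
C(V, I) = 1 + V**2 + 9*I (C(V, I) = (V**2 + 9*I) + 1 = 1 + V**2 + 9*I)
A(K, b) = K/2
n = 7*sqrt(178) (n = sqrt(8722) = 7*sqrt(178) ≈ 93.392)
sqrt(n + A(C(-5, -2), -78)) = sqrt(7*sqrt(178) + (1 + (-5)**2 + 9*(-2))/2) = sqrt(7*sqrt(178) + (1 + 25 - 18)/2) = sqrt(7*sqrt(178) + (1/2)*8) = sqrt(7*sqrt(178) + 4) = sqrt(4 + 7*sqrt(178))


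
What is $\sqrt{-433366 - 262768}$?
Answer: $i \sqrt{696134} \approx 834.35 i$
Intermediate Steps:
$\sqrt{-433366 - 262768} = \sqrt{-696134} = i \sqrt{696134}$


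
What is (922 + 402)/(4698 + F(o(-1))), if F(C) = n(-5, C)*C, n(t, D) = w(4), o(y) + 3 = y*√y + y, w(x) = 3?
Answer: 2068088/7319535 + 1324*I/7319535 ≈ 0.28254 + 0.00018089*I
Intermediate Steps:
o(y) = -3 + y + y^(3/2) (o(y) = -3 + (y*√y + y) = -3 + (y^(3/2) + y) = -3 + (y + y^(3/2)) = -3 + y + y^(3/2))
n(t, D) = 3
F(C) = 3*C
(922 + 402)/(4698 + F(o(-1))) = (922 + 402)/(4698 + 3*(-3 - 1 + (-1)^(3/2))) = 1324/(4698 + 3*(-3 - 1 - I)) = 1324/(4698 + 3*(-4 - I)) = 1324/(4698 + (-12 - 3*I)) = 1324/(4686 - 3*I) = 1324*((4686 + 3*I)/21958605) = 1324*(4686 + 3*I)/21958605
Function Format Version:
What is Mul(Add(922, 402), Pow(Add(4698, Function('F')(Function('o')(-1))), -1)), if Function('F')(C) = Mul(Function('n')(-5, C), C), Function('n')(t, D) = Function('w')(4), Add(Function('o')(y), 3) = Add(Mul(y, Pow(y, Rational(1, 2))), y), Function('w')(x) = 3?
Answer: Add(Rational(2068088, 7319535), Mul(Rational(1324, 7319535), I)) ≈ Add(0.28254, Mul(0.00018089, I))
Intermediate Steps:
Function('o')(y) = Add(-3, y, Pow(y, Rational(3, 2))) (Function('o')(y) = Add(-3, Add(Mul(y, Pow(y, Rational(1, 2))), y)) = Add(-3, Add(Pow(y, Rational(3, 2)), y)) = Add(-3, Add(y, Pow(y, Rational(3, 2)))) = Add(-3, y, Pow(y, Rational(3, 2))))
Function('n')(t, D) = 3
Function('F')(C) = Mul(3, C)
Mul(Add(922, 402), Pow(Add(4698, Function('F')(Function('o')(-1))), -1)) = Mul(Add(922, 402), Pow(Add(4698, Mul(3, Add(-3, -1, Pow(-1, Rational(3, 2))))), -1)) = Mul(1324, Pow(Add(4698, Mul(3, Add(-3, -1, Mul(-1, I)))), -1)) = Mul(1324, Pow(Add(4698, Mul(3, Add(-4, Mul(-1, I)))), -1)) = Mul(1324, Pow(Add(4698, Add(-12, Mul(-3, I))), -1)) = Mul(1324, Pow(Add(4686, Mul(-3, I)), -1)) = Mul(1324, Mul(Rational(1, 21958605), Add(4686, Mul(3, I)))) = Mul(Rational(1324, 21958605), Add(4686, Mul(3, I)))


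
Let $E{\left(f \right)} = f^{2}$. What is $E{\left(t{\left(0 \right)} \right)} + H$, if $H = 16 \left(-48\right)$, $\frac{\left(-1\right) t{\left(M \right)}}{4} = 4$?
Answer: $-512$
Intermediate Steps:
$t{\left(M \right)} = -16$ ($t{\left(M \right)} = \left(-4\right) 4 = -16$)
$H = -768$
$E{\left(t{\left(0 \right)} \right)} + H = \left(-16\right)^{2} - 768 = 256 - 768 = -512$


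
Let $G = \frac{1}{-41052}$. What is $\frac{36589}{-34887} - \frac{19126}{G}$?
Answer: $\frac{27391896141035}{34887} \approx 7.8516 \cdot 10^{8}$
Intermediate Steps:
$G = - \frac{1}{41052} \approx -2.4359 \cdot 10^{-5}$
$\frac{36589}{-34887} - \frac{19126}{G} = \frac{36589}{-34887} - \frac{19126}{- \frac{1}{41052}} = 36589 \left(- \frac{1}{34887}\right) - -785160552 = - \frac{36589}{34887} + 785160552 = \frac{27391896141035}{34887}$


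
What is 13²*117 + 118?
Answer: 19891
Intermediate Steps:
13²*117 + 118 = 169*117 + 118 = 19773 + 118 = 19891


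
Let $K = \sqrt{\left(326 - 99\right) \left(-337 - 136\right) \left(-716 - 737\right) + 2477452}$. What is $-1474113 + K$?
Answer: $-1474113 + \sqrt{158487515} \approx -1.4615 \cdot 10^{6}$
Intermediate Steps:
$K = \sqrt{158487515}$ ($K = \sqrt{227 \left(-473\right) \left(-1453\right) + 2477452} = \sqrt{\left(-107371\right) \left(-1453\right) + 2477452} = \sqrt{156010063 + 2477452} = \sqrt{158487515} \approx 12589.0$)
$-1474113 + K = -1474113 + \sqrt{158487515}$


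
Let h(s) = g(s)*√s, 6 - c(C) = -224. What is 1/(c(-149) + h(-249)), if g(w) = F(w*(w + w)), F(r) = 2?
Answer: 115/26948 - I*√249/26948 ≈ 0.0042675 - 0.00058556*I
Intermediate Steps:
c(C) = 230 (c(C) = 6 - 1*(-224) = 6 + 224 = 230)
g(w) = 2
h(s) = 2*√s
1/(c(-149) + h(-249)) = 1/(230 + 2*√(-249)) = 1/(230 + 2*(I*√249)) = 1/(230 + 2*I*√249)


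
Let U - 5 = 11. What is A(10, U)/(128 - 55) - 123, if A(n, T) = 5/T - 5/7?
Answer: -1005693/8176 ≈ -123.01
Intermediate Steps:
U = 16 (U = 5 + 11 = 16)
A(n, T) = -5/7 + 5/T (A(n, T) = 5/T - 5*⅐ = 5/T - 5/7 = -5/7 + 5/T)
A(10, U)/(128 - 55) - 123 = (-5/7 + 5/16)/(128 - 55) - 123 = (-5/7 + 5*(1/16))/73 - 123 = (-5/7 + 5/16)*(1/73) - 123 = -45/112*1/73 - 123 = -45/8176 - 123 = -1005693/8176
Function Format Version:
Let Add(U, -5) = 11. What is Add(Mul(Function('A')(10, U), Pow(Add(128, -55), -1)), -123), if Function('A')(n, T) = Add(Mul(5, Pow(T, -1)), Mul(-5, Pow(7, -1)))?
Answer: Rational(-1005693, 8176) ≈ -123.01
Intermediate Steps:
U = 16 (U = Add(5, 11) = 16)
Function('A')(n, T) = Add(Rational(-5, 7), Mul(5, Pow(T, -1))) (Function('A')(n, T) = Add(Mul(5, Pow(T, -1)), Mul(-5, Rational(1, 7))) = Add(Mul(5, Pow(T, -1)), Rational(-5, 7)) = Add(Rational(-5, 7), Mul(5, Pow(T, -1))))
Add(Mul(Function('A')(10, U), Pow(Add(128, -55), -1)), -123) = Add(Mul(Add(Rational(-5, 7), Mul(5, Pow(16, -1))), Pow(Add(128, -55), -1)), -123) = Add(Mul(Add(Rational(-5, 7), Mul(5, Rational(1, 16))), Pow(73, -1)), -123) = Add(Mul(Add(Rational(-5, 7), Rational(5, 16)), Rational(1, 73)), -123) = Add(Mul(Rational(-45, 112), Rational(1, 73)), -123) = Add(Rational(-45, 8176), -123) = Rational(-1005693, 8176)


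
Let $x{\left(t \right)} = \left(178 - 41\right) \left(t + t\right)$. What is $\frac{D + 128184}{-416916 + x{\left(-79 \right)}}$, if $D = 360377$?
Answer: $- \frac{488561}{438562} \approx -1.114$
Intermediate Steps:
$x{\left(t \right)} = 274 t$ ($x{\left(t \right)} = 137 \cdot 2 t = 274 t$)
$\frac{D + 128184}{-416916 + x{\left(-79 \right)}} = \frac{360377 + 128184}{-416916 + 274 \left(-79\right)} = \frac{488561}{-416916 - 21646} = \frac{488561}{-438562} = 488561 \left(- \frac{1}{438562}\right) = - \frac{488561}{438562}$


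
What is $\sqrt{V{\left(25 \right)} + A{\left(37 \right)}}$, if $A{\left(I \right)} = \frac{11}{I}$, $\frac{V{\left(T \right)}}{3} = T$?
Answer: $\frac{\sqrt{103082}}{37} \approx 8.6774$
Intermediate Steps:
$V{\left(T \right)} = 3 T$
$\sqrt{V{\left(25 \right)} + A{\left(37 \right)}} = \sqrt{3 \cdot 25 + \frac{11}{37}} = \sqrt{75 + 11 \cdot \frac{1}{37}} = \sqrt{75 + \frac{11}{37}} = \sqrt{\frac{2786}{37}} = \frac{\sqrt{103082}}{37}$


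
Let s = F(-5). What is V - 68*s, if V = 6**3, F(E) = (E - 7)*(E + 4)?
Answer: -600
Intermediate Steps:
F(E) = (-7 + E)*(4 + E)
s = 12 (s = -28 + (-5)**2 - 3*(-5) = -28 + 25 + 15 = 12)
V = 216
V - 68*s = 216 - 68*12 = 216 - 816 = -600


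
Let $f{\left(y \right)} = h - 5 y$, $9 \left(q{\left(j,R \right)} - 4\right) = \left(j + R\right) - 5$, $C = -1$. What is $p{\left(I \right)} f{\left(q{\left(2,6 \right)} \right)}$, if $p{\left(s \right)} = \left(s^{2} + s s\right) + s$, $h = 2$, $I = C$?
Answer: $- \frac{59}{3} \approx -19.667$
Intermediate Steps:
$I = -1$
$q{\left(j,R \right)} = \frac{31}{9} + \frac{R}{9} + \frac{j}{9}$ ($q{\left(j,R \right)} = 4 + \frac{\left(j + R\right) - 5}{9} = 4 + \frac{\left(R + j\right) - 5}{9} = 4 + \frac{-5 + R + j}{9} = 4 + \left(- \frac{5}{9} + \frac{R}{9} + \frac{j}{9}\right) = \frac{31}{9} + \frac{R}{9} + \frac{j}{9}$)
$p{\left(s \right)} = s + 2 s^{2}$ ($p{\left(s \right)} = \left(s^{2} + s^{2}\right) + s = 2 s^{2} + s = s + 2 s^{2}$)
$f{\left(y \right)} = 2 - 5 y$
$p{\left(I \right)} f{\left(q{\left(2,6 \right)} \right)} = - (1 + 2 \left(-1\right)) \left(2 - 5 \left(\frac{31}{9} + \frac{1}{9} \cdot 6 + \frac{1}{9} \cdot 2\right)\right) = - (1 - 2) \left(2 - 5 \left(\frac{31}{9} + \frac{2}{3} + \frac{2}{9}\right)\right) = \left(-1\right) \left(-1\right) \left(2 - \frac{65}{3}\right) = 1 \left(2 - \frac{65}{3}\right) = 1 \left(- \frac{59}{3}\right) = - \frac{59}{3}$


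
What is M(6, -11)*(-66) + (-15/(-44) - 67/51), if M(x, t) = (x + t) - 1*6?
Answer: 1626961/2244 ≈ 725.03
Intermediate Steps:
M(x, t) = -6 + t + x (M(x, t) = (t + x) - 6 = -6 + t + x)
M(6, -11)*(-66) + (-15/(-44) - 67/51) = (-6 - 11 + 6)*(-66) + (-15/(-44) - 67/51) = -11*(-66) + (-15*(-1/44) - 67*1/51) = 726 + (15/44 - 67/51) = 726 - 2183/2244 = 1626961/2244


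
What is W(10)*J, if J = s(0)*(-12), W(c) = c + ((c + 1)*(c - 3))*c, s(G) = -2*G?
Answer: 0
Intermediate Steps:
W(c) = c + c*(1 + c)*(-3 + c) (W(c) = c + ((1 + c)*(-3 + c))*c = c + c*(1 + c)*(-3 + c))
J = 0 (J = -2*0*(-12) = 0*(-12) = 0)
W(10)*J = (10*(-2 + 10² - 2*10))*0 = (10*(-2 + 100 - 20))*0 = (10*78)*0 = 780*0 = 0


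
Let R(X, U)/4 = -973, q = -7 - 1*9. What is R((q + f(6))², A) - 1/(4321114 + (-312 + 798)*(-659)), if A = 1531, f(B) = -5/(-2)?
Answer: -15571269281/4000840 ≈ -3892.0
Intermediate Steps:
f(B) = 5/2 (f(B) = -5*(-½) = 5/2)
q = -16 (q = -7 - 9 = -16)
R(X, U) = -3892 (R(X, U) = 4*(-973) = -3892)
R((q + f(6))², A) - 1/(4321114 + (-312 + 798)*(-659)) = -3892 - 1/(4321114 + (-312 + 798)*(-659)) = -3892 - 1/(4321114 + 486*(-659)) = -3892 - 1/(4321114 - 320274) = -3892 - 1/4000840 = -15571269281/4000840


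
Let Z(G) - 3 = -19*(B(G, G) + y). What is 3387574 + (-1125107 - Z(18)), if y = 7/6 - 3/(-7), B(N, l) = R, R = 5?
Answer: 95028751/42 ≈ 2.2626e+6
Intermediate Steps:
B(N, l) = 5
y = 67/42 (y = 7*(⅙) - 3*(-⅐) = 7/6 + 3/7 = 67/42 ≈ 1.5952)
Z(G) = -5137/42 (Z(G) = 3 - 19*(5 + 67/42) = 3 - 19*277/42 = 3 - 5263/42 = -5137/42)
3387574 + (-1125107 - Z(18)) = 3387574 + (-1125107 - 1*(-5137/42)) = 3387574 + (-1125107 + 5137/42) = 3387574 - 47249357/42 = 95028751/42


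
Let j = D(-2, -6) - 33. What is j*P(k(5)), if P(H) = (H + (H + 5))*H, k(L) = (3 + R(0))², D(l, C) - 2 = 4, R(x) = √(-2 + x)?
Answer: 297 - 5346*I*√2 ≈ 297.0 - 7560.4*I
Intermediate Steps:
D(l, C) = 6 (D(l, C) = 2 + 4 = 6)
k(L) = (3 + I*√2)² (k(L) = (3 + √(-2 + 0))² = (3 + √(-2))² = (3 + I*√2)²)
P(H) = H*(5 + 2*H) (P(H) = (H + (5 + H))*H = (5 + 2*H)*H = H*(5 + 2*H))
j = -27 (j = 6 - 33 = -27)
j*P(k(5)) = -27*(3 + I*√2)²*(5 + 2*(3 + I*√2)²)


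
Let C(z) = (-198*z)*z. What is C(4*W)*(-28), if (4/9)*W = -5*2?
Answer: 44906400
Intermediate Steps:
W = -45/2 (W = 9*(-5*2)/4 = (9/4)*(-10) = -45/2 ≈ -22.500)
C(z) = -198*z²
C(4*W)*(-28) = -198*(4*(-45/2))²*(-28) = -198*(-90)²*(-28) = -198*8100*(-28) = -1603800*(-28) = 44906400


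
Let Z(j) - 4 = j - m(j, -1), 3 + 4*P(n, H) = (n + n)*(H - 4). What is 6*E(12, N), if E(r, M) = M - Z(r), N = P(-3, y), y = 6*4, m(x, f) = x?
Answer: -417/2 ≈ -208.50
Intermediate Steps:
y = 24
P(n, H) = -3/4 + n*(-4 + H)/2 (P(n, H) = -3/4 + ((n + n)*(H - 4))/4 = -3/4 + ((2*n)*(-4 + H))/4 = -3/4 + (2*n*(-4 + H))/4 = -3/4 + n*(-4 + H)/2)
Z(j) = 4 (Z(j) = 4 + (j - j) = 4 + 0 = 4)
N = -123/4 (N = -3/4 - 2*(-3) + (1/2)*24*(-3) = -3/4 + 6 - 36 = -123/4 ≈ -30.750)
E(r, M) = -4 + M (E(r, M) = M - 1*4 = M - 4 = -4 + M)
6*E(12, N) = 6*(-4 - 123/4) = 6*(-139/4) = -417/2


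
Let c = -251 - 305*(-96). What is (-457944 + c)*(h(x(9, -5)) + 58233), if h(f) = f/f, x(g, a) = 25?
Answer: -24977436110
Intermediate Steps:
h(f) = 1
c = 29029 (c = -251 + 29280 = 29029)
(-457944 + c)*(h(x(9, -5)) + 58233) = (-457944 + 29029)*(1 + 58233) = -428915*58234 = -24977436110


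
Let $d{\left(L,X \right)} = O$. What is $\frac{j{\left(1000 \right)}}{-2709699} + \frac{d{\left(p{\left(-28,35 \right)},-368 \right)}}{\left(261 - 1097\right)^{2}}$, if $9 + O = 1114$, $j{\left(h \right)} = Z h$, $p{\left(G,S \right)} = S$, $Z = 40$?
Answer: $- \frac{24961622605}{1893797792304} \approx -0.013181$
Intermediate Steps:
$j{\left(h \right)} = 40 h$
$O = 1105$ ($O = -9 + 1114 = 1105$)
$d{\left(L,X \right)} = 1105$
$\frac{j{\left(1000 \right)}}{-2709699} + \frac{d{\left(p{\left(-28,35 \right)},-368 \right)}}{\left(261 - 1097\right)^{2}} = \frac{40 \cdot 1000}{-2709699} + \frac{1105}{\left(261 - 1097\right)^{2}} = 40000 \left(- \frac{1}{2709699}\right) + \frac{1105}{\left(-836\right)^{2}} = - \frac{40000}{2709699} + \frac{1105}{698896} = - \frac{24961622605}{1893797792304}$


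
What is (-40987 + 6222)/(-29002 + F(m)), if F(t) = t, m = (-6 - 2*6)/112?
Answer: 1946840/1624121 ≈ 1.1987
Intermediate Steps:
m = -9/56 (m = (-6 - 12)*(1/112) = -18*1/112 = -9/56 ≈ -0.16071)
(-40987 + 6222)/(-29002 + F(m)) = (-40987 + 6222)/(-29002 - 9/56) = -34765/(-1624121/56) = -34765*(-56/1624121) = 1946840/1624121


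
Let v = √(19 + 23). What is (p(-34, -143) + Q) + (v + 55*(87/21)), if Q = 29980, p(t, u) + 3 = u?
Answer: 210433/7 + √42 ≈ 30068.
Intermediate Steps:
p(t, u) = -3 + u
v = √42 ≈ 6.4807
(p(-34, -143) + Q) + (v + 55*(87/21)) = ((-3 - 143) + 29980) + (√42 + 55*(87/21)) = (-146 + 29980) + (√42 + 55*(87*(1/21))) = 29834 + (√42 + 55*(29/7)) = 29834 + (√42 + 1595/7) = 29834 + (1595/7 + √42) = 210433/7 + √42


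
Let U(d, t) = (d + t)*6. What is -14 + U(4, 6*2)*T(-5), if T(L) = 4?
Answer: 370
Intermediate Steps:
U(d, t) = 6*d + 6*t
-14 + U(4, 6*2)*T(-5) = -14 + (6*4 + 6*(6*2))*4 = -14 + (24 + 6*12)*4 = -14 + (24 + 72)*4 = -14 + 96*4 = -14 + 384 = 370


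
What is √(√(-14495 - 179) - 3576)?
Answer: √(-3576 + I*√14674) ≈ 1.0127 + 59.808*I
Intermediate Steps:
√(√(-14495 - 179) - 3576) = √(√(-14674) - 3576) = √(I*√14674 - 3576) = √(-3576 + I*√14674)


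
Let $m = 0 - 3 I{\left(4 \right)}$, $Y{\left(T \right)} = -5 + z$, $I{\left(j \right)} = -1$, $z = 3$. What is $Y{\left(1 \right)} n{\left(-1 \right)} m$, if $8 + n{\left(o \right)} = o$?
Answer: $54$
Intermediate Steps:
$n{\left(o \right)} = -8 + o$
$Y{\left(T \right)} = -2$ ($Y{\left(T \right)} = -5 + 3 = -2$)
$m = 3$ ($m = 0 - -3 = 0 + 3 = 3$)
$Y{\left(1 \right)} n{\left(-1 \right)} m = - 2 \left(-8 - 1\right) 3 = \left(-2\right) \left(-9\right) 3 = 18 \cdot 3 = 54$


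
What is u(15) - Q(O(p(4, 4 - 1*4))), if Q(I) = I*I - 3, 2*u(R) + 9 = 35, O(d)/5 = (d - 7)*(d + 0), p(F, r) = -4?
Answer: -48384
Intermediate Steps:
O(d) = 5*d*(-7 + d) (O(d) = 5*((d - 7)*(d + 0)) = 5*((-7 + d)*d) = 5*(d*(-7 + d)) = 5*d*(-7 + d))
u(R) = 13 (u(R) = -9/2 + (½)*35 = -9/2 + 35/2 = 13)
Q(I) = -3 + I² (Q(I) = I² - 3 = -3 + I²)
u(15) - Q(O(p(4, 4 - 1*4))) = 13 - (-3 + (5*(-4)*(-7 - 4))²) = 13 - (-3 + (5*(-4)*(-11))²) = 13 - (-3 + 220²) = 13 - (-3 + 48400) = 13 - 1*48397 = 13 - 48397 = -48384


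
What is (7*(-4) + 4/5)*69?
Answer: -9384/5 ≈ -1876.8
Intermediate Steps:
(7*(-4) + 4/5)*69 = (-28 + 4*(⅕))*69 = (-28 + ⅘)*69 = -136/5*69 = -9384/5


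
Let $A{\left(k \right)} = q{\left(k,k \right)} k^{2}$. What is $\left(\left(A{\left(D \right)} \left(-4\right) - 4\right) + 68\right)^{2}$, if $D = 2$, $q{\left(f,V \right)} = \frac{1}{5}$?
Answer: $\frac{92416}{25} \approx 3696.6$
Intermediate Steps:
$q{\left(f,V \right)} = \frac{1}{5}$
$A{\left(k \right)} = \frac{k^{2}}{5}$
$\left(\left(A{\left(D \right)} \left(-4\right) - 4\right) + 68\right)^{2} = \left(\left(\frac{2^{2}}{5} \left(-4\right) - 4\right) + 68\right)^{2} = \left(\left(\frac{1}{5} \cdot 4 \left(-4\right) + \left(-4 + 0\right)\right) + 68\right)^{2} = \left(\left(\frac{4}{5} \left(-4\right) - 4\right) + 68\right)^{2} = \left(\left(- \frac{16}{5} - 4\right) + 68\right)^{2} = \left(- \frac{36}{5} + 68\right)^{2} = \left(\frac{304}{5}\right)^{2} = \frac{92416}{25}$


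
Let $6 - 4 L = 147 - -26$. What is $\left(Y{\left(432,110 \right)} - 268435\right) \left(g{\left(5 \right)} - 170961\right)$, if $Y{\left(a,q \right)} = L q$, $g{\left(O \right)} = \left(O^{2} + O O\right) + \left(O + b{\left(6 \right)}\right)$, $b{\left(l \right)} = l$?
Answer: $46660399750$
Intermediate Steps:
$L = - \frac{167}{4}$ ($L = \frac{3}{2} - \frac{147 - -26}{4} = \frac{3}{2} - \frac{147 + 26}{4} = \frac{3}{2} - \frac{173}{4} = - \frac{167}{4} \approx -41.75$)
$g{\left(O \right)} = 6 + O + 2 O^{2}$ ($g{\left(O \right)} = \left(O^{2} + O O\right) + \left(O + 6\right) = \left(O^{2} + O^{2}\right) + \left(6 + O\right) = 2 O^{2} + \left(6 + O\right) = 6 + O + 2 O^{2}$)
$Y{\left(a,q \right)} = - \frac{167 q}{4}$
$\left(Y{\left(432,110 \right)} - 268435\right) \left(g{\left(5 \right)} - 170961\right) = \left(\left(- \frac{167}{4}\right) 110 - 268435\right) \left(\left(6 + 5 + 2 \cdot 5^{2}\right) - 170961\right) = \left(- \frac{9185}{2} - 268435\right) \left(\left(6 + 5 + 2 \cdot 25\right) - 170961\right) = - \frac{546055 \left(\left(6 + 5 + 50\right) - 170961\right)}{2} = - \frac{546055 \left(61 - 170961\right)}{2} = \left(- \frac{546055}{2}\right) \left(-170900\right) = 46660399750$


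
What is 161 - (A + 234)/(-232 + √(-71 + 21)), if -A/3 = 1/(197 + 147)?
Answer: 125101333/772194 + 134155*I*√2/6177552 ≈ 162.01 + 0.030712*I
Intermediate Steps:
A = -3/344 (A = -3/(197 + 147) = -3/344 ≈ -0.0087209)
161 - (A + 234)/(-232 + √(-71 + 21)) = 161 - (-3/344 + 234)/(-232 + √(-71 + 21)) = 161 - 80493/(344*(-232 + √(-50))) = 161 - 80493/(344*(-232 + 5*I*√2))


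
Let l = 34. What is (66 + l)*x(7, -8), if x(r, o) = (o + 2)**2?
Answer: 3600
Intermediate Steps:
x(r, o) = (2 + o)**2
(66 + l)*x(7, -8) = (66 + 34)*(2 - 8)**2 = 100*(-6)**2 = 100*36 = 3600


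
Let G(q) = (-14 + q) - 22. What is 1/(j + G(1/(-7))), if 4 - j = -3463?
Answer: 7/24016 ≈ 0.00029147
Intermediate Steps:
j = 3467 (j = 4 - 1*(-3463) = 4 + 3463 = 3467)
G(q) = -36 + q
1/(j + G(1/(-7))) = 1/(3467 + (-36 + 1/(-7))) = 1/(3467 + (-36 - ⅐)) = 1/(3467 - 253/7) = 1/(24016/7) = 7/24016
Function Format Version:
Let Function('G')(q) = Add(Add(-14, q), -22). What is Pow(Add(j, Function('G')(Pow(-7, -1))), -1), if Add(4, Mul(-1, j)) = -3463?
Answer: Rational(7, 24016) ≈ 0.00029147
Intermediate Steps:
j = 3467 (j = Add(4, Mul(-1, -3463)) = Add(4, 3463) = 3467)
Function('G')(q) = Add(-36, q)
Pow(Add(j, Function('G')(Pow(-7, -1))), -1) = Pow(Add(3467, Add(-36, Pow(-7, -1))), -1) = Pow(Add(3467, Add(-36, Rational(-1, 7))), -1) = Pow(Add(3467, Rational(-253, 7)), -1) = Pow(Rational(24016, 7), -1) = Rational(7, 24016)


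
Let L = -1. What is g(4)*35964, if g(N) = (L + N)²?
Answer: 323676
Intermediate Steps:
g(N) = (-1 + N)²
g(4)*35964 = (-1 + 4)²*35964 = 3²*35964 = 9*35964 = 323676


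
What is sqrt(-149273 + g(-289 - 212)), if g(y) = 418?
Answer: I*sqrt(148855) ≈ 385.82*I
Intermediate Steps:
sqrt(-149273 + g(-289 - 212)) = sqrt(-149273 + 418) = sqrt(-148855) = I*sqrt(148855)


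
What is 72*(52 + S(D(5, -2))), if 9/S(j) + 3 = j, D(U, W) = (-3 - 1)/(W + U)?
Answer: 46728/13 ≈ 3594.5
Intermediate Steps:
D(U, W) = -4/(U + W)
S(j) = 9/(-3 + j)
72*(52 + S(D(5, -2))) = 72*(52 + 9/(-3 - 4/(5 - 2))) = 72*(52 + 9/(-3 - 4/3)) = 72*(52 + 9/(-13/3)) = 72*(52 + 9*(-3/13)) = 72*(52 - 27/13) = 72*(649/13) = 46728/13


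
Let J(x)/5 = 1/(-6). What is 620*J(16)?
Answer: -1550/3 ≈ -516.67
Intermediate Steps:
J(x) = -⅚ (J(x) = 5/(-6) = 5*(-⅙) = -⅚)
620*J(16) = 620*(-⅚) = -1550/3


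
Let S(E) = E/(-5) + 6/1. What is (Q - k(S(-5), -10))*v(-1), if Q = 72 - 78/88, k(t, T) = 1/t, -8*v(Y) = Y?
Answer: 21859/2464 ≈ 8.8714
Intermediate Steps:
v(Y) = -Y/8
S(E) = 6 - E/5 (S(E) = E*(-⅕) + 6*1 = -E/5 + 6 = 6 - E/5)
Q = 3129/44 (Q = 72 - 78/88 = 72 - 1*39/44 = 72 - 39/44 = 3129/44 ≈ 71.114)
(Q - k(S(-5), -10))*v(-1) = (3129/44 - 1/(6 - ⅕*(-5)))*(-⅛*(-1)) = (3129/44 - 1/(6 + 1))*(⅛) = (3129/44 - 1/7)*(⅛) = (3129/44 - 1*⅐)*(⅛) = (3129/44 - ⅐)*(⅛) = (21859/308)*(⅛) = 21859/2464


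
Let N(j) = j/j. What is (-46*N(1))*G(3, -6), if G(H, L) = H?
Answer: -138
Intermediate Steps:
N(j) = 1
(-46*N(1))*G(3, -6) = -46*1*3 = -46*3 = -138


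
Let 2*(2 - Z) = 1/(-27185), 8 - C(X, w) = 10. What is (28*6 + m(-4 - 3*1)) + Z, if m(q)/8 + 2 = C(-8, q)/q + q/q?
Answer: 62525507/380590 ≈ 164.29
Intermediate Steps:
C(X, w) = -2 (C(X, w) = 8 - 1*10 = 8 - 10 = -2)
m(q) = -8 - 16/q (m(q) = -16 + 8*(-2/q + q/q) = -16 + 8*(-2/q + 1) = -16 + 8*(1 - 2/q) = -16 + (8 - 16/q) = -8 - 16/q)
Z = 108741/54370 (Z = 2 - ½/(-27185) = 2 - ½*(-1/27185) = 2 + 1/54370 = 108741/54370 ≈ 2.0000)
(28*6 + m(-4 - 3*1)) + Z = (28*6 + (-8 - 16/(-4 - 3*1))) + 108741/54370 = (168 + (-8 - 16/(-4 - 3))) + 108741/54370 = (168 + (-8 - 16/(-7))) + 108741/54370 = (168 + (-8 - 16*(-⅐))) + 108741/54370 = (168 + (-8 + 16/7)) + 108741/54370 = (168 - 40/7) + 108741/54370 = 1136/7 + 108741/54370 = 62525507/380590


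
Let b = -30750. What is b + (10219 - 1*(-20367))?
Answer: -164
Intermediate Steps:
b + (10219 - 1*(-20367)) = -30750 + (10219 - 1*(-20367)) = -30750 + (10219 + 20367) = -30750 + 30586 = -164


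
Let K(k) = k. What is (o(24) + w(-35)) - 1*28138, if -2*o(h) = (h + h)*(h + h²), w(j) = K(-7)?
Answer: -42545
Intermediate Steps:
w(j) = -7
o(h) = -h*(h + h²) (o(h) = -(h + h)*(h + h²)/2 = -2*h*(h + h²)/2 = -h*(h + h²))
(o(24) + w(-35)) - 1*28138 = (24²*(-1 - 1*24) - 7) - 1*28138 = (576*(-1 - 24) - 7) - 28138 = (576*(-25) - 7) - 28138 = (-14400 - 7) - 28138 = -14407 - 28138 = -42545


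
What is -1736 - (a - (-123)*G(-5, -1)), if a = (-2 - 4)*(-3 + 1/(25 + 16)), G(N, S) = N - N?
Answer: -71908/41 ≈ -1753.9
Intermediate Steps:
G(N, S) = 0
a = 732/41 (a = -6*(-3 + 1/41) = -6*(-122/41) = 732/41 ≈ 17.854)
-1736 - (a - (-123)*G(-5, -1)) = -1736 - (732/41 - (-123)*0) = -1736 - (732/41 - 1*0) = -1736 - (732/41 + 0) = -1736 - 1*732/41 = -1736 - 732/41 = -71908/41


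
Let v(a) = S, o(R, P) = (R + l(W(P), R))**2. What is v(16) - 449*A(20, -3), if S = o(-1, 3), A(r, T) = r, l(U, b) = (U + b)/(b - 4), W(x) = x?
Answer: -224451/25 ≈ -8978.0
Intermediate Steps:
l(U, b) = (U + b)/(-4 + b)
o(R, P) = (R + (P + R)/(-4 + R))**2
S = 49/25 (S = (3 - 1 - (-4 - 1))**2/(-4 - 1)**2 = (3 - 1 - 1*(-5))**2/(-5)**2 = (3 - 1 + 5)**2/25 = (1/25)*7**2 = (1/25)*49 = 49/25 ≈ 1.9600)
v(a) = 49/25
v(16) - 449*A(20, -3) = 49/25 - 449*20 = 49/25 - 8980 = -224451/25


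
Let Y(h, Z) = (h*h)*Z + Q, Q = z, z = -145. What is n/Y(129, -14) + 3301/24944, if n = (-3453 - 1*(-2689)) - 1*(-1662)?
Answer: 747126107/5814920336 ≈ 0.12848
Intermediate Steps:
Q = -145
n = 898 (n = (-3453 + 2689) + 1662 = -764 + 1662 = 898)
Y(h, Z) = -145 + Z*h² (Y(h, Z) = (h*h)*Z - 145 = h²*Z - 145 = Z*h² - 145 = -145 + Z*h²)
n/Y(129, -14) + 3301/24944 = 898/(-145 - 14*129²) + 3301/24944 = 898/(-145 - 14*16641) + 3301*(1/24944) = 898/(-145 - 232974) + 3301/24944 = 898/(-233119) + 3301/24944 = 898*(-1/233119) + 3301/24944 = -898/233119 + 3301/24944 = 747126107/5814920336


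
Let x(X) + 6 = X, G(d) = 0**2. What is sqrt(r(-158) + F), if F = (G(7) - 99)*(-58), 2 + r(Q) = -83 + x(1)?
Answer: 6*sqrt(157) ≈ 75.180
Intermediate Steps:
G(d) = 0
x(X) = -6 + X
r(Q) = -90 (r(Q) = -2 + (-83 + (-6 + 1)) = -2 + (-83 - 5) = -2 - 88 = -90)
F = 5742 (F = (0 - 99)*(-58) = -99*(-58) = 5742)
sqrt(r(-158) + F) = sqrt(-90 + 5742) = sqrt(5652) = 6*sqrt(157)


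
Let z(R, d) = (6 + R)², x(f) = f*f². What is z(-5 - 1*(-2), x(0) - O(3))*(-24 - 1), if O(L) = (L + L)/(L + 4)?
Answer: -225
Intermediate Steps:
O(L) = 2*L/(4 + L) (O(L) = (2*L)/(4 + L) = 2*L/(4 + L))
x(f) = f³
z(-5 - 1*(-2), x(0) - O(3))*(-24 - 1) = (6 + (-5 - 1*(-2)))²*(-24 - 1) = (6 + (-5 + 2))²*(-25) = (6 - 3)²*(-25) = 3²*(-25) = 9*(-25) = -225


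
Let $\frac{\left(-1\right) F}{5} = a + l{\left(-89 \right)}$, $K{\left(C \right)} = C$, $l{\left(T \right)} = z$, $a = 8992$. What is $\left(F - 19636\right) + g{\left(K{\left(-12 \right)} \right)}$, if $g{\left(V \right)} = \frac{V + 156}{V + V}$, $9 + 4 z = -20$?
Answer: $- \frac{258263}{4} \approx -64566.0$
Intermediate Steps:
$z = - \frac{29}{4}$ ($z = - \frac{9}{4} + \frac{1}{4} \left(-20\right) = - \frac{9}{4} - 5 = - \frac{29}{4} \approx -7.25$)
$l{\left(T \right)} = - \frac{29}{4}$
$g{\left(V \right)} = \frac{156 + V}{2 V}$
$F = - \frac{179695}{4}$ ($F = - 5 \left(8992 - \frac{29}{4}\right) = \left(-5\right) \frac{35939}{4} = - \frac{179695}{4} \approx -44924.0$)
$\left(F - 19636\right) + g{\left(K{\left(-12 \right)} \right)} = \left(- \frac{179695}{4} - 19636\right) + \frac{156 - 12}{2 \left(-12\right)} = - \frac{258239}{4} + \frac{1}{2} \left(- \frac{1}{12}\right) 144 = - \frac{258239}{4} - 6 = - \frac{258263}{4}$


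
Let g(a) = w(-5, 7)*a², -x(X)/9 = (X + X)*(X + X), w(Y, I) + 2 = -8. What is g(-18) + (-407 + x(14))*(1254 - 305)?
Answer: -7085627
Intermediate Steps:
w(Y, I) = -10 (w(Y, I) = -2 - 8 = -10)
x(X) = -36*X² (x(X) = -9*(X + X)*(X + X) = -9*2*X*2*X = -36*X²)
g(a) = -10*a²
g(-18) + (-407 + x(14))*(1254 - 305) = -10*(-18)² + (-407 - 36*14²)*(1254 - 305) = -10*324 + (-407 - 36*196)*949 = -3240 + (-407 - 7056)*949 = -3240 - 7463*949 = -3240 - 7082387 = -7085627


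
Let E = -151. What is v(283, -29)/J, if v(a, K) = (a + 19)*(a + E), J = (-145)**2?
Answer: 39864/21025 ≈ 1.8960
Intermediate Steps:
J = 21025
v(a, K) = (-151 + a)*(19 + a) (v(a, K) = (a + 19)*(a - 151) = (19 + a)*(-151 + a) = (-151 + a)*(19 + a))
v(283, -29)/J = (-2869 + 283**2 - 132*283)/21025 = (-2869 + 80089 - 37356)*(1/21025) = 39864*(1/21025) = 39864/21025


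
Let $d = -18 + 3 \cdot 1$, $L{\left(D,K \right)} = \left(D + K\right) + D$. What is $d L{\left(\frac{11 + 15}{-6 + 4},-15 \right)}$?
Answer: $615$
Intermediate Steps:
$L{\left(D,K \right)} = K + 2 D$
$d = -15$ ($d = -18 + 3 = -15$)
$d L{\left(\frac{11 + 15}{-6 + 4},-15 \right)} = - 15 \left(-15 + 2 \frac{11 + 15}{-6 + 4}\right) = - 15 \left(-15 + 2 \frac{26}{-2}\right) = - 15 \left(-15 + 2 \cdot 26 \left(- \frac{1}{2}\right)\right) = - 15 \left(-15 + 2 \left(-13\right)\right) = - 15 \left(-15 - 26\right) = \left(-15\right) \left(-41\right) = 615$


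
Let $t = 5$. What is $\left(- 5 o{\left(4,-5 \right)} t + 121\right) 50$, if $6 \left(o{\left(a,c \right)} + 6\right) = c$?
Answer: $\frac{43775}{3} \approx 14592.0$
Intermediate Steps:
$o{\left(a,c \right)} = -6 + \frac{c}{6}$
$\left(- 5 o{\left(4,-5 \right)} t + 121\right) 50 = \left(- 5 \left(-6 + \frac{1}{6} \left(-5\right)\right) 5 + 121\right) 50 = \left(- 5 \left(-6 - \frac{5}{6}\right) 5 + 121\right) 50 = \left(\left(-5\right) \left(- \frac{41}{6}\right) 5 + 121\right) 50 = \left(\frac{205}{6} \cdot 5 + 121\right) 50 = \left(\frac{1025}{6} + 121\right) 50 = \frac{1751}{6} \cdot 50 = \frac{43775}{3}$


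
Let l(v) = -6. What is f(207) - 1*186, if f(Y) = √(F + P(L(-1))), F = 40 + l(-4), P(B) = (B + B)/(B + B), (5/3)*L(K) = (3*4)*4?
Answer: -186 + √35 ≈ -180.08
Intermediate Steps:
L(K) = 144/5 (L(K) = 3*((3*4)*4)/5 = 3*(12*4)/5 = (⅗)*48 = 144/5)
P(B) = 1 (P(B) = (2*B)/((2*B)) = (2*B)*(1/(2*B)) = 1)
F = 34 (F = 40 - 6 = 34)
f(Y) = √35 (f(Y) = √(34 + 1) = √35)
f(207) - 1*186 = √35 - 1*186 = √35 - 186 = -186 + √35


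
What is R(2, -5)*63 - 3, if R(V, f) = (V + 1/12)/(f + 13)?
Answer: 429/32 ≈ 13.406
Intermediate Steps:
R(V, f) = (1/12 + V)/(13 + f) (R(V, f) = (V + 1/12)/(13 + f) = (1/12 + V)/(13 + f))
R(2, -5)*63 - 3 = ((1/12 + 2)/(13 - 5))*63 - 3 = ((25/12)/8)*63 - 3 = ((1/8)*(25/12))*63 - 3 = (25/96)*63 - 3 = 525/32 - 3 = 429/32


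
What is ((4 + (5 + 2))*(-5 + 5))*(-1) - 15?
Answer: -15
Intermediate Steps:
((4 + (5 + 2))*(-5 + 5))*(-1) - 15 = ((4 + 7)*0)*(-1) - 15 = (11*0)*(-1) - 15 = 0*(-1) - 15 = 0 - 15 = -15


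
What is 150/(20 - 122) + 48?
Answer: 791/17 ≈ 46.529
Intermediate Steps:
150/(20 - 122) + 48 = 150/(-102) + 48 = -1/102*150 + 48 = -25/17 + 48 = 791/17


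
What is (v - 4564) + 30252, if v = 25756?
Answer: 51444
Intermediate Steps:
(v - 4564) + 30252 = (25756 - 4564) + 30252 = 21192 + 30252 = 51444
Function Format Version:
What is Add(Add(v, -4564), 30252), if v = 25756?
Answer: 51444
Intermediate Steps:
Add(Add(v, -4564), 30252) = Add(Add(25756, -4564), 30252) = Add(21192, 30252) = 51444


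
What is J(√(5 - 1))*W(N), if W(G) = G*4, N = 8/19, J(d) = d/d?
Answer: 32/19 ≈ 1.6842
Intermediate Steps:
J(d) = 1
N = 8/19 (N = 8*(1/19) = 8/19 ≈ 0.42105)
W(G) = 4*G
J(√(5 - 1))*W(N) = 1*(4*(8/19)) = 1*(32/19) = 32/19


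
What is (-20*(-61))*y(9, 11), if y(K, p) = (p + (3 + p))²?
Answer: 762500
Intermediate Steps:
y(K, p) = (3 + 2*p)²
(-20*(-61))*y(9, 11) = (-20*(-61))*(3 + 2*11)² = 1220*(3 + 22)² = 1220*25² = 1220*625 = 762500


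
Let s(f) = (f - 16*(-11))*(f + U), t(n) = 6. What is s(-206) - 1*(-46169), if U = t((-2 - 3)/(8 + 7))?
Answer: 52169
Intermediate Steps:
U = 6
s(f) = (6 + f)*(176 + f) (s(f) = (f - 16*(-11))*(f + 6) = (f + 176)*(6 + f) = (176 + f)*(6 + f) = (6 + f)*(176 + f))
s(-206) - 1*(-46169) = (1056 + (-206)**2 + 182*(-206)) - 1*(-46169) = (1056 + 42436 - 37492) + 46169 = 6000 + 46169 = 52169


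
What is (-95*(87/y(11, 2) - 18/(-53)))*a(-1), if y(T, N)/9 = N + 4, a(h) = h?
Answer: 176795/954 ≈ 185.32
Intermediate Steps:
y(T, N) = 36 + 9*N (y(T, N) = 9*(N + 4) = 9*(4 + N) = 36 + 9*N)
(-95*(87/y(11, 2) - 18/(-53)))*a(-1) = -95*(87/(36 + 9*2) - 18/(-53))*(-1) = -95*(87/(36 + 18) - 18*(-1/53))*(-1) = -95*(87/54 + 18/53)*(-1) = -95*(87*(1/54) + 18/53)*(-1) = -95*(29/18 + 18/53)*(-1) = -95*1861/954*(-1) = -176795/954*(-1) = 176795/954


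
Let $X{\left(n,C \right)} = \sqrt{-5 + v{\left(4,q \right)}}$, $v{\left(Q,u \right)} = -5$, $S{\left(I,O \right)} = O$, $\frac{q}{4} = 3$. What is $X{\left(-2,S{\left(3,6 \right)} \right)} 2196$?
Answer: $2196 i \sqrt{10} \approx 6944.4 i$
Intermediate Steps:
$q = 12$ ($q = 4 \cdot 3 = 12$)
$X{\left(n,C \right)} = i \sqrt{10}$ ($X{\left(n,C \right)} = \sqrt{-5 - 5} = \sqrt{-10} = i \sqrt{10}$)
$X{\left(-2,S{\left(3,6 \right)} \right)} 2196 = i \sqrt{10} \cdot 2196 = 2196 i \sqrt{10}$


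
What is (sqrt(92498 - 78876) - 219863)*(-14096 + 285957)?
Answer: -59772175043 + 1903027*sqrt(278) ≈ -5.9740e+10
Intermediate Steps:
(sqrt(92498 - 78876) - 219863)*(-14096 + 285957) = (sqrt(13622) - 219863)*271861 = (7*sqrt(278) - 219863)*271861 = (-219863 + 7*sqrt(278))*271861 = -59772175043 + 1903027*sqrt(278)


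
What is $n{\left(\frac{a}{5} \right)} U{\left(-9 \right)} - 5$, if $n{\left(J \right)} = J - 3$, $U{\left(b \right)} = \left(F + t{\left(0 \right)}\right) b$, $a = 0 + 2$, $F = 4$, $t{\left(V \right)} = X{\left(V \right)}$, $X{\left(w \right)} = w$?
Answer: $\frac{443}{5} \approx 88.6$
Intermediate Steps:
$t{\left(V \right)} = V$
$a = 2$
$U{\left(b \right)} = 4 b$ ($U{\left(b \right)} = \left(4 + 0\right) b = 4 b$)
$n{\left(J \right)} = -3 + J$
$n{\left(\frac{a}{5} \right)} U{\left(-9 \right)} - 5 = \left(-3 + \frac{2}{5}\right) 4 \left(-9\right) - 5 = \left(-3 + 2 \cdot \frac{1}{5}\right) \left(-36\right) - 5 = \left(-3 + \frac{2}{5}\right) \left(-36\right) - 5 = \left(- \frac{13}{5}\right) \left(-36\right) - 5 = \frac{468}{5} - 5 = \frac{443}{5}$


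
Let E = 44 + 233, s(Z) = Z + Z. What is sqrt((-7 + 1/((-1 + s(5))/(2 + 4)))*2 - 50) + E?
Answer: 277 + 2*I*sqrt(141)/3 ≈ 277.0 + 7.9162*I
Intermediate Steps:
s(Z) = 2*Z
E = 277
sqrt((-7 + 1/((-1 + s(5))/(2 + 4)))*2 - 50) + E = sqrt((-7 + 1/((-1 + 2*5)/(2 + 4)))*2 - 50) + 277 = sqrt((-7 + 1/((-1 + 10)/6))*2 - 50) + 277 = sqrt((-7 + 1/(9*(1/6)))*2 - 50) + 277 = sqrt((-7 + 1/(3/2))*2 - 50) + 277 = sqrt((-7 + 2/3)*2 - 50) + 277 = sqrt(-19/3*2 - 50) + 277 = sqrt(-38/3 - 50) + 277 = sqrt(-188/3) + 277 = 2*I*sqrt(141)/3 + 277 = 277 + 2*I*sqrt(141)/3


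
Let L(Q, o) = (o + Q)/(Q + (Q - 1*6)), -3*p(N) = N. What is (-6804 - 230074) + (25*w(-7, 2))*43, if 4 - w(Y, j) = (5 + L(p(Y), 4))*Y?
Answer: -922787/4 ≈ -2.3070e+5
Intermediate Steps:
p(N) = -N/3
L(Q, o) = (Q + o)/(-6 + 2*Q) (L(Q, o) = (Q + o)/(Q + (Q - 6)) = (Q + o)/(Q + (-6 + Q)) = (Q + o)/(-6 + 2*Q))
w(Y, j) = 4 - Y*(5 + (4 - Y/3)/(2*(-3 - Y/3))) (w(Y, j) = 4 - (5 + (-Y/3 + 4)/(2*(-3 - Y/3)))*Y = 4 - (5 + (4 - Y/3)/(2*(-3 - Y/3)))*Y = 4 - Y*(5 + (4 - Y/3)/(2*(-3 - Y/3))))
(-6804 - 230074) + (25*w(-7, 2))*43 = (-6804 - 230074) + (25*((72 - 70*(-7) - 11*(-7)**2)/(2*(9 - 7))))*43 = -236878 + (25*((1/2)*(72 + 490 - 11*49)/2))*43 = -236878 + (25*((1/2)*(1/2)*(72 + 490 - 539)))*43 = -236878 + (25*((1/2)*(1/2)*23))*43 = -236878 + (25*(23/4))*43 = -236878 + (575/4)*43 = -236878 + 24725/4 = -922787/4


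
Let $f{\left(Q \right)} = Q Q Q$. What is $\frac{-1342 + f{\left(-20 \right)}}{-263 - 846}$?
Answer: $\frac{9342}{1109} \approx 8.4238$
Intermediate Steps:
$f{\left(Q \right)} = Q^{3}$ ($f{\left(Q \right)} = Q^{2} Q = Q^{3}$)
$\frac{-1342 + f{\left(-20 \right)}}{-263 - 846} = \frac{-1342 + \left(-20\right)^{3}}{-263 - 846} = \frac{-1342 - 8000}{-1109} = \left(-9342\right) \left(- \frac{1}{1109}\right) = \frac{9342}{1109}$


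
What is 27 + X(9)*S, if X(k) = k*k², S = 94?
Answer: 68553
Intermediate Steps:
X(k) = k³
27 + X(9)*S = 27 + 9³*94 = 27 + 729*94 = 27 + 68526 = 68553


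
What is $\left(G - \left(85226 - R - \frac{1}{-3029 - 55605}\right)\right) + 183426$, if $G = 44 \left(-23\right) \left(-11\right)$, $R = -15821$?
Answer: $\frac{5482923973}{58634} \approx 93511.0$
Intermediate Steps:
$G = 11132$ ($G = \left(-1012\right) \left(-11\right) = 11132$)
$\left(G - \left(85226 - R - \frac{1}{-3029 - 55605}\right)\right) + 183426 = \left(11132 + \left(\left(\frac{1}{-3029 - 55605} - 50651\right) - 50396\right)\right) + 183426 = \left(11132 - \left(101047 + \frac{1}{58634}\right)\right) + 183426 = \left(11132 - \frac{5924789799}{58634}\right) + 183426 = - \frac{5272076111}{58634} + 183426 = \frac{5482923973}{58634}$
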